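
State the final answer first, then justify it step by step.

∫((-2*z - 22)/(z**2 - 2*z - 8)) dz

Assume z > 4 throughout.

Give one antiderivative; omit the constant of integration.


The answer is -5*log(z - 4) + 3*log(z + 2).
Step 1. Decompose ∫((-2*z - 22)/(z**2 - 2*z - 8)) dz by partial fractions, (-2*z - 22)/(z**2 - 2*z - 8) = 3/(z + 2) - 5/(z - 4): now ∫(-5/(z - 4)) dz + ∫(3/(z + 2)) dz.
Step 2. Evaluate the standard form [assuming z > -2]: now 3*log(z + 2) + ∫(-5/(z - 4)) dz.
Step 3. Evaluate the standard form [assuming z > 4]: now -5*log(z - 4) + 3*log(z + 2).
Answer: -5*log(z - 4) + 3*log(z + 2).


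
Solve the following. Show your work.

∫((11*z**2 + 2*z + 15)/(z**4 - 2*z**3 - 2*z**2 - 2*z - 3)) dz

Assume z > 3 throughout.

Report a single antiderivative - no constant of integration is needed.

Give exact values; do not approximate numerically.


Step 1. Decompose ∫((11*z**2 + 2*z + 15)/(z**4 - 2*z**3 - 2*z**2 - 2*z - 3)) dz by partial fractions, (11*z**2 + 2*z + 15)/(z**4 - 2*z**3 - 2*z**2 - 2*z - 3) = -1/(z**2 + 1) - 3/(z + 1) + 3/(z - 3): now ∫(3/(z - 3)) dz + ∫(-3/(z + 1)) dz + ∫(-1/(z**2 + 1)) dz.
Step 2. Evaluate the standard form [assuming z > 3]: now 3*log(z - 3) + ∫(-3/(z + 1)) dz + ∫(-1/(z**2 + 1)) dz.
Step 3. Evaluate the standard form [assuming z > -1]: now 3*log(z - 3) - 3*log(z + 1) + ∫(-1/(z**2 + 1)) dz.
Step 4. Evaluate the standard form: now 3*log(z - 3) - 3*log(z + 1) - atan(z).
Answer: 3*log(z - 3) - 3*log(z + 1) - atan(z).


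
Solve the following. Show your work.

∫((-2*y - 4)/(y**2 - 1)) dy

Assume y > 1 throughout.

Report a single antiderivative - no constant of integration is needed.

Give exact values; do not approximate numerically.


Step 1. Decompose ∫((-2*y - 4)/(y**2 - 1)) dy by partial fractions, (-2*y - 4)/(y**2 - 1) = 1/(y + 1) - 3/(y - 1): now ∫(-3/(y - 1)) dy + ∫(1/(y + 1)) dy.
Step 2. Evaluate the standard form [assuming y > -1]: now log(y + 1) + ∫(-3/(y - 1)) dy.
Step 3. Evaluate the standard form [assuming y > 1]: now -3*log(y - 1) + log(y + 1).
Answer: -3*log(y - 1) + log(y + 1).


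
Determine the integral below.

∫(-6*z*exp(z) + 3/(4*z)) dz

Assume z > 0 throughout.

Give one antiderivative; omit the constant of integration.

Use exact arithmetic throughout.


Answer: -6*z*exp(z) + 6*exp(z) + 3*log(z)/4.


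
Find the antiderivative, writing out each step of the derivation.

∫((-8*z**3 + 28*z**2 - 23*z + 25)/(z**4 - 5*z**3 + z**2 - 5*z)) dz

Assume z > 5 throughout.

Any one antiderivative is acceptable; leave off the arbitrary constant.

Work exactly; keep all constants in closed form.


Step 1. Decompose ∫((-8*z**3 + 28*z**2 - 23*z + 25)/(z**4 - 5*z**3 + z**2 - 5*z)) dz by partial fractions, (-8*z**3 + 28*z**2 - 23*z + 25)/(z**4 - 5*z**3 + z**2 - 5*z) = 3/(z**2 + 1) - 3/(z - 5) - 5/z: now ∫(-5/z) dz + ∫(-3/(z - 5)) dz + ∫(3/(z**2 + 1)) dz.
Step 2. Evaluate the standard form [assuming z > 0]: now -5*log(z) + ∫(-3/(z - 5)) dz + ∫(3/(z**2 + 1)) dz.
Step 3. Evaluate the standard form [assuming z > 5]: now -5*log(z) - 3*log(z - 5) + ∫(3/(z**2 + 1)) dz.
Step 4. Evaluate the standard form: now -5*log(z) - 3*log(z - 5) + 3*atan(z).
Answer: -5*log(z) - 3*log(z - 5) + 3*atan(z).


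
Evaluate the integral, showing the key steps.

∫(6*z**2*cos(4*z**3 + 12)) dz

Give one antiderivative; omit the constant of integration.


Step 1. Substitute u = z**3 + 3, turning ∫(6*z**2*cos(4*z**3 + 12)) dz into ∫(2*cos(4*u)) du: now ∫(2*cos(4*u)) du.
Step 2. Evaluate the standard form: now sin(4*u)/2.
Step 3. Substitute back u = z**3 + 3: now sin(4*z**3 + 12)/2.
Answer: sin(4*z**3 + 12)/2.


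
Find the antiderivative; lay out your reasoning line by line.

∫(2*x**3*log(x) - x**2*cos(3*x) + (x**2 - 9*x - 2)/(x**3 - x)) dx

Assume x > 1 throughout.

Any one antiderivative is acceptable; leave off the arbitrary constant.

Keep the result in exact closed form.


Step 1. Rewrite: now ∫(-x**2*cos(3*x)) dx + ∫(2*x**3*log(x)) dx + ∫((x**2 - 9*x - 2)/(x**3 - x)) dx.
Step 2. Integrate ∫(2*x**3*log(x)) dx by parts with u = log(x), dv = (2*x**3) dx, so v = x**4/2 [assuming x > 0]: now x**4*log(x)/2 + ∫(-x**3/2) dx + ∫(-x**2*cos(3*x)) dx + ∫((x**2 - 9*x - 2)/(x**3 - x)) dx.
Step 3. Evaluate the standard form: now x**4*log(x)/2 - x**4/8 + ∫(-x**2*cos(3*x)) dx + ∫((x**2 - 9*x - 2)/(x**3 - x)) dx.
Step 4. Decompose ∫((x**2 - 9*x - 2)/(x**3 - x)) dx by partial fractions, (x**2 - 9*x - 2)/(x**3 - x) = 4/(x + 1) - 5/(x - 1) + 2/x: now x**4*log(x)/2 - x**4/8 + ∫(2/x) dx + ∫(-x**2*cos(3*x)) dx + ∫(-5/(x - 1)) dx + ∫(4/(x + 1)) dx.
Step 5. Evaluate the standard form [assuming x > -1]: now x**4*log(x)/2 - x**4/8 + 4*log(x + 1) + ∫(2/x) dx + ∫(-x**2*cos(3*x)) dx + ∫(-5/(x - 1)) dx.
Step 6. Evaluate the standard form [assuming x > 0]: now x**4*log(x)/2 - x**4/8 + 2*log(x) + 4*log(x + 1) + ∫(-x**2*cos(3*x)) dx + ∫(-5/(x - 1)) dx.
Step 7. Evaluate the standard form [assuming x > 1]: now x**4*log(x)/2 - x**4/8 + 2*log(x) - 5*log(x - 1) + 4*log(x + 1) + ∫(-x**2*cos(3*x)) dx.
Step 8. Integrate ∫(-x**2*cos(3*x)) dx by parts with u = x**2, dv = (-cos(3*x)) dx, so v = -sin(3*x)/3: now x**4*log(x)/2 - x**4/8 - x**2*sin(3*x)/3 + 2*log(x) - 5*log(x - 1) + 4*log(x + 1) + ∫(2*x*sin(3*x)/3) dx.
Step 9. Integrate ∫(2*x*sin(3*x)/3) dx by parts with u = x, dv = (2*sin(3*x)/3) dx, so v = -2*cos(3*x)/9: now x**4*log(x)/2 - x**4/8 - x**2*sin(3*x)/3 - 2*x*cos(3*x)/9 + 2*log(x) - 5*log(x - 1) + 4*log(x + 1) + ∫(2*cos(3*x)/9) dx.
Step 10. Evaluate the standard form: now x**4*log(x)/2 - x**4/8 - x**2*sin(3*x)/3 - 2*x*cos(3*x)/9 + 2*log(x) - 5*log(x - 1) + 4*log(x + 1) + 2*sin(3*x)/27.
Answer: x**4*log(x)/2 - x**4/8 - x**2*sin(3*x)/3 - 2*x*cos(3*x)/9 + 2*log(x) - 5*log(x - 1) + 4*log(x + 1) + 2*sin(3*x)/27.


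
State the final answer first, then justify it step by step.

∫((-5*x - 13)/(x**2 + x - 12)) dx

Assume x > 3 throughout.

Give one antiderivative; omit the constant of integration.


The answer is -4*log(x - 3) - log(x + 4).
Step 1. Decompose ∫((-5*x - 13)/(x**2 + x - 12)) dx by partial fractions, (-5*x - 13)/(x**2 + x - 12) = -1/(x + 4) - 4/(x - 3): now ∫(-4/(x - 3)) dx + ∫(-1/(x + 4)) dx.
Step 2. Evaluate the standard form [assuming x > 3]: now -4*log(x - 3) + ∫(-1/(x + 4)) dx.
Step 3. Evaluate the standard form [assuming x > -4]: now -4*log(x - 3) - log(x + 4).
Answer: -4*log(x - 3) - log(x + 4).


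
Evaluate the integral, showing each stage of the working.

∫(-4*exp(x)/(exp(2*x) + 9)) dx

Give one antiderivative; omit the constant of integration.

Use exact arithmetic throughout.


Step 1. Substitute u = exp(x), turning ∫(-4*exp(x)/(exp(2*x) + 9)) dx into ∫(-4/(u**2 + 9)) du: now ∫(-4/(u**2 + 9)) du.
Step 2. Evaluate the standard form: now -4*atan(u/3)/3.
Step 3. Substitute back u = exp(x): now -4*atan(exp(x)/3)/3.
Answer: -4*atan(exp(x)/3)/3.


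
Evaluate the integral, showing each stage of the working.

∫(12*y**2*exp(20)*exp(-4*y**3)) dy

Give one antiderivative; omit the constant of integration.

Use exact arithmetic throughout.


Step 1. Substitute u = y**3 - 5, turning ∫(12*y**2*exp(20)*exp(-4*y**3)) dy into ∫(4*exp(-4*u)) du: now ∫(4*exp(-4*u)) du.
Step 2. Evaluate the standard form: now -exp(-4*u).
Step 3. Substitute back u = y**3 - 5: now -exp(20 - 4*y**3).
Answer: -exp(20 - 4*y**3).


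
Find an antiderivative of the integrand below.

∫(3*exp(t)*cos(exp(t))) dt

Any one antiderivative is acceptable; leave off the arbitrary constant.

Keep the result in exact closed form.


Answer: 3*sin(exp(t)).


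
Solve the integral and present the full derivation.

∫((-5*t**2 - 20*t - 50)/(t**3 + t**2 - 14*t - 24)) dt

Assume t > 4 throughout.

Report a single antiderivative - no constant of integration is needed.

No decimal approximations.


Step 1. Decompose ∫((-5*t**2 - 20*t - 50)/(t**3 + t**2 - 14*t - 24)) dt by partial fractions, (-5*t**2 - 20*t - 50)/(t**3 + t**2 - 14*t - 24) = -5/(t + 3) + 5/(t + 2) - 5/(t - 4): now ∫(-5/(t - 4)) dt + ∫(5/(t + 2)) dt + ∫(-5/(t + 3)) dt.
Step 2. Evaluate the standard form [assuming t > -3]: now -5*log(t + 3) + ∫(-5/(t - 4)) dt + ∫(5/(t + 2)) dt.
Step 3. Evaluate the standard form [assuming t > 4]: now -5*log(t - 4) - 5*log(t + 3) + ∫(5/(t + 2)) dt.
Step 4. Evaluate the standard form [assuming t > -2]: now -5*log(t - 4) + 5*log(t + 2) - 5*log(t + 3).
Answer: -5*log(t - 4) + 5*log(t + 2) - 5*log(t + 3).


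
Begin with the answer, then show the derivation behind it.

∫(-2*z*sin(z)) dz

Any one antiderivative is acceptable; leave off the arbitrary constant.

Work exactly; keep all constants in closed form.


The answer is 2*z*cos(z) - 2*sin(z).
Step 1. Integrate ∫(-2*z*sin(z)) dz by parts with u = z, dv = (-2*sin(z)) dz, so v = 2*cos(z): now 2*z*cos(z) + ∫(-2*cos(z)) dz.
Step 2. Evaluate the standard form: now 2*z*cos(z) - 2*sin(z).
Answer: 2*z*cos(z) - 2*sin(z).


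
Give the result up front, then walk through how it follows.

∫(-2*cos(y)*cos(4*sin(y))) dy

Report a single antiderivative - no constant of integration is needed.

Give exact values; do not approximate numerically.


The answer is -sin(4*sin(y))/2.
Step 1. Substitute u = sin(y), turning ∫(-2*cos(y)*cos(4*sin(y))) dy into ∫(-2*cos(4*u)) du: now ∫(-2*cos(4*u)) du.
Step 2. Evaluate the standard form: now -sin(4*u)/2.
Step 3. Substitute back u = sin(y): now -sin(4*sin(y))/2.
Answer: -sin(4*sin(y))/2.


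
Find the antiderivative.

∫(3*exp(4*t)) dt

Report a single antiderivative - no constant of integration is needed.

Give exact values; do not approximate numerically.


Answer: 3*exp(4*t)/4.


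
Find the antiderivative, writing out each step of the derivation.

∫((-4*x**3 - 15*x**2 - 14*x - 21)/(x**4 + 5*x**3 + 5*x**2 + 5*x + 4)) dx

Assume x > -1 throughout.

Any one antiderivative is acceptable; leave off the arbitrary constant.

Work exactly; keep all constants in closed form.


Step 1. Decompose ∫((-4*x**3 - 15*x**2 - 14*x - 21)/(x**4 + 5*x**3 + 5*x**2 + 5*x + 4)) dx by partial fractions, (-4*x**3 - 15*x**2 - 14*x - 21)/(x**4 + 5*x**3 + 5*x**2 + 5*x + 4) = -2/(x**2 + 1) - 1/(x + 4) - 3/(x + 1): now ∫(-3/(x + 1)) dx + ∫(-1/(x + 4)) dx + ∫(-2/(x**2 + 1)) dx.
Step 2. Evaluate the standard form [assuming x > -4]: now -log(x + 4) + ∫(-3/(x + 1)) dx + ∫(-2/(x**2 + 1)) dx.
Step 3. Evaluate the standard form [assuming x > -1]: now -3*log(x + 1) - log(x + 4) + ∫(-2/(x**2 + 1)) dx.
Step 4. Evaluate the standard form: now -3*log(x + 1) - log(x + 4) - 2*atan(x).
Answer: -3*log(x + 1) - log(x + 4) - 2*atan(x).


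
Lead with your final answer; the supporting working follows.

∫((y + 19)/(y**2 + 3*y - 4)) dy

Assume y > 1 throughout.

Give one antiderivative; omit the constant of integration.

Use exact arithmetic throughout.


The answer is 4*log(y - 1) - 3*log(y + 4).
Step 1. Decompose ∫((y + 19)/(y**2 + 3*y - 4)) dy by partial fractions, (y + 19)/(y**2 + 3*y - 4) = -3/(y + 4) + 4/(y - 1): now ∫(4/(y - 1)) dy + ∫(-3/(y + 4)) dy.
Step 2. Evaluate the standard form [assuming y > 1]: now 4*log(y - 1) + ∫(-3/(y + 4)) dy.
Step 3. Evaluate the standard form [assuming y > -4]: now 4*log(y - 1) - 3*log(y + 4).
Answer: 4*log(y - 1) - 3*log(y + 4).


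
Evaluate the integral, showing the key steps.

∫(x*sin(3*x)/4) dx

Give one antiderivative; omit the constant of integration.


Step 1. Integrate ∫(x*sin(3*x)/4) dx by parts with u = x, dv = (sin(3*x)/4) dx, so v = -cos(3*x)/12: now -x*cos(3*x)/12 + ∫(cos(3*x)/12) dx.
Step 2. Evaluate the standard form: now -x*cos(3*x)/12 + sin(3*x)/36.
Answer: -x*cos(3*x)/12 + sin(3*x)/36.


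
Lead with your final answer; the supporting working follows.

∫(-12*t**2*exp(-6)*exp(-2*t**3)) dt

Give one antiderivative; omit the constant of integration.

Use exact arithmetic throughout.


The answer is 2*exp(-2*t**3 - 6).
Step 1. Substitute u = t**3 + 3, turning ∫(-12*t**2*exp(-6)*exp(-2*t**3)) dt into ∫(-4*exp(-2*u)) du: now ∫(-4*exp(-2*u)) du.
Step 2. Evaluate the standard form: now 2*exp(-2*u).
Step 3. Substitute back u = t**3 + 3: now 2*exp(-2*t**3 - 6).
Answer: 2*exp(-2*t**3 - 6).


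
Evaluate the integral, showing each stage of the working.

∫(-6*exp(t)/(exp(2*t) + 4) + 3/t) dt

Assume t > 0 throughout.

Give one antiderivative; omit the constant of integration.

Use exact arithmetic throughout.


Step 1. Rewrite: now ∫(3/t) dt + ∫(-6*exp(t)/(exp(2*t) + 4)) dt.
Step 2. Evaluate the standard form [assuming t > 0]: now 3*log(t) + ∫(-6*exp(t)/(exp(2*t) + 4)) dt.
Step 3. Substitute u = exp(t), turning ∫(-6*exp(t)/(exp(2*t) + 4)) dt into ∫(-6/(u**2 + 4)) du: now 3*log(t) + ∫(-6/(u**2 + 4)) du.
Step 4. Evaluate the standard form: now 3*log(t) - 3*atan(u/2).
Step 5. Substitute back u = exp(t): now 3*log(t) - 3*atan(exp(t)/2).
Answer: 3*log(t) - 3*atan(exp(t)/2).


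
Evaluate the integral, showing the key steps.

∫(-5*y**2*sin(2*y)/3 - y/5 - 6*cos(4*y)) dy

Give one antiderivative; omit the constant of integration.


Step 1. Rewrite: now ∫(-y/5) dy + ∫(-5*y**2*sin(2*y)/3) dy + ∫(-6*cos(4*y)) dy.
Step 2. Evaluate the standard form: now -y**2/10 + ∫(-5*y**2*sin(2*y)/3) dy + ∫(-6*cos(4*y)) dy.
Step 3. Integrate ∫(-5*y**2*sin(2*y)/3) dy by parts with u = y**2, dv = (-5*sin(2*y)/3) dy, so v = 5*cos(2*y)/6: now 5*y**2*cos(2*y)/6 - y**2/10 + ∫(-5*y*cos(2*y)/3) dy + ∫(-6*cos(4*y)) dy.
Step 4. Integrate ∫(-5*y*cos(2*y)/3) dy by parts with u = y, dv = (-5*cos(2*y)/3) dy, so v = -5*sin(2*y)/6: now 5*y**2*cos(2*y)/6 - y**2/10 - 5*y*sin(2*y)/6 + ∫(5*sin(2*y)/6) dy + ∫(-6*cos(4*y)) dy.
Step 5. Evaluate the standard form: now 5*y**2*cos(2*y)/6 - y**2/10 - 5*y*sin(2*y)/6 - 5*cos(2*y)/12 + ∫(-6*cos(4*y)) dy.
Step 6. Evaluate the standard form: now 5*y**2*cos(2*y)/6 - y**2/10 - 5*y*sin(2*y)/6 - 3*sin(4*y)/2 - 5*cos(2*y)/12.
Answer: 5*y**2*cos(2*y)/6 - y**2/10 - 5*y*sin(2*y)/6 - 3*sin(4*y)/2 - 5*cos(2*y)/12.


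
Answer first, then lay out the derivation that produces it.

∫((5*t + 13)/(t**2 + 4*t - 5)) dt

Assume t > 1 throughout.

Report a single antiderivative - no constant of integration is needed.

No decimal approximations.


The answer is 3*log(t - 1) + 2*log(t + 5).
Step 1. Decompose ∫((5*t + 13)/(t**2 + 4*t - 5)) dt by partial fractions, (5*t + 13)/(t**2 + 4*t - 5) = 2/(t + 5) + 3/(t - 1): now ∫(3/(t - 1)) dt + ∫(2/(t + 5)) dt.
Step 2. Evaluate the standard form [assuming t > -5]: now 2*log(t + 5) + ∫(3/(t - 1)) dt.
Step 3. Evaluate the standard form [assuming t > 1]: now 3*log(t - 1) + 2*log(t + 5).
Answer: 3*log(t - 1) + 2*log(t + 5).


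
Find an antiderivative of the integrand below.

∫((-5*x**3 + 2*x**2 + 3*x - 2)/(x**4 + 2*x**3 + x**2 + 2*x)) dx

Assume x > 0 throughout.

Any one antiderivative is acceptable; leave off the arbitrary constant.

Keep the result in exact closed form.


Answer: -log(x) - 4*log(x + 2) + 4*atan(x).


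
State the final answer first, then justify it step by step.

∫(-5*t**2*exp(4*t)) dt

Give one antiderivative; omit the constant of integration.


The answer is -5*t**2*exp(4*t)/4 + 5*t*exp(4*t)/8 - 5*exp(4*t)/32.
Step 1. Integrate ∫(-5*t**2*exp(4*t)) dt by parts with u = t**2, dv = (-5*exp(4*t)) dt, so v = -5*exp(4*t)/4: now -5*t**2*exp(4*t)/4 + ∫(5*t*exp(4*t)/2) dt.
Step 2. Integrate ∫(5*t*exp(4*t)/2) dt by parts with u = t, dv = (5*exp(4*t)/2) dt, so v = 5*exp(4*t)/8: now -5*t**2*exp(4*t)/4 + 5*t*exp(4*t)/8 + ∫(-5*exp(4*t)/8) dt.
Step 3. Evaluate the standard form: now -5*t**2*exp(4*t)/4 + 5*t*exp(4*t)/8 - 5*exp(4*t)/32.
Answer: -5*t**2*exp(4*t)/4 + 5*t*exp(4*t)/8 - 5*exp(4*t)/32.


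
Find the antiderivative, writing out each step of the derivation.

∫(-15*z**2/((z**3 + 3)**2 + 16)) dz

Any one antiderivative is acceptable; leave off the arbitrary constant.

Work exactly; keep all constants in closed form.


Step 1. Substitute u = z**3 + 3, turning ∫(-15*z**2/((z**3 + 3)**2 + 16)) dz into ∫(-5/(u**2 + 16)) du: now ∫(-5/(u**2 + 16)) du.
Step 2. Evaluate the standard form: now -5*atan(u/4)/4.
Step 3. Substitute back u = z**3 + 3: now -5*atan(z**3/4 + 3/4)/4.
Answer: -5*atan(z**3/4 + 3/4)/4.


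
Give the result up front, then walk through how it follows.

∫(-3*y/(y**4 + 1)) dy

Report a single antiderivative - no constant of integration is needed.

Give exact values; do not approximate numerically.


The answer is -3*atan(y**2)/2.
Step 1. Substitute u = y**2, turning ∫(-3*y/(y**4 + 1)) dy into ∫(-3/(2*(u**2 + 1))) du: now ∫(-3/(2*(u**2 + 1))) du.
Step 2. Evaluate the standard form: now -3*atan(u)/2.
Step 3. Substitute back u = y**2: now -3*atan(y**2)/2.
Answer: -3*atan(y**2)/2.


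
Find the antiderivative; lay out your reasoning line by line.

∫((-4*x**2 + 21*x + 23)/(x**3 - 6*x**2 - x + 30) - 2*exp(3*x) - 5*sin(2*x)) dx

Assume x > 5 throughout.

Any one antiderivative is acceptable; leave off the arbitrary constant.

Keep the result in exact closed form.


Step 1. Rewrite: now ∫((-4*x**2 + 21*x + 23)/(x**3 - 6*x**2 - x + 30)) dx + ∫(-2*exp(3*x)) dx + ∫(-5*sin(2*x)) dx.
Step 2. Evaluate the standard form: now 5*cos(2*x)/2 + ∫((-4*x**2 + 21*x + 23)/(x**3 - 6*x**2 - x + 30)) dx + ∫(-2*exp(3*x)) dx.
Step 3. Decompose ∫((-4*x**2 + 21*x + 23)/(x**3 - 6*x**2 - x + 30)) dx by partial fractions, (-4*x**2 + 21*x + 23)/(x**3 - 6*x**2 - x + 30) = -1/(x + 2) - 5/(x - 3) + 2/(x - 5): now 5*cos(2*x)/2 + ∫(2/(x - 5)) dx + ∫(-5/(x - 3)) dx + ∫(-1/(x + 2)) dx + ∫(-2*exp(3*x)) dx.
Step 4. Evaluate the standard form [assuming x > 5]: now 2*log(x - 5) + 5*cos(2*x)/2 + ∫(-5/(x - 3)) dx + ∫(-1/(x + 2)) dx + ∫(-2*exp(3*x)) dx.
Step 5. Evaluate the standard form [assuming x > 3]: now 2*log(x - 5) - 5*log(x - 3) + 5*cos(2*x)/2 + ∫(-1/(x + 2)) dx + ∫(-2*exp(3*x)) dx.
Step 6. Evaluate the standard form [assuming x > -2]: now 2*log(x - 5) - 5*log(x - 3) - log(x + 2) + 5*cos(2*x)/2 + ∫(-2*exp(3*x)) dx.
Step 7. Evaluate the standard form: now -2*exp(3*x)/3 + 2*log(x - 5) - 5*log(x - 3) - log(x + 2) + 5*cos(2*x)/2.
Answer: -2*exp(3*x)/3 + 2*log(x - 5) - 5*log(x - 3) - log(x + 2) + 5*cos(2*x)/2.


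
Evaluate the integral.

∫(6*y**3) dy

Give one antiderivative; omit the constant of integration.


Answer: 3*y**4/2.


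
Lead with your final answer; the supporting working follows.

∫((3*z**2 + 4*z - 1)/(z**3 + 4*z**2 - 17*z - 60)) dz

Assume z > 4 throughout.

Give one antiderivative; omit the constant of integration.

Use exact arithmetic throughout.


The answer is log(z - 4) - log(z + 3) + 3*log(z + 5).
Step 1. Decompose ∫((3*z**2 + 4*z - 1)/(z**3 + 4*z**2 - 17*z - 60)) dz by partial fractions, (3*z**2 + 4*z - 1)/(z**3 + 4*z**2 - 17*z - 60) = 3/(z + 5) - 1/(z + 3) + 1/(z - 4): now ∫(1/(z - 4)) dz + ∫(-1/(z + 3)) dz + ∫(3/(z + 5)) dz.
Step 2. Evaluate the standard form [assuming z > 4]: now log(z - 4) + ∫(-1/(z + 3)) dz + ∫(3/(z + 5)) dz.
Step 3. Evaluate the standard form [assuming z > -3]: now log(z - 4) - log(z + 3) + ∫(3/(z + 5)) dz.
Step 4. Evaluate the standard form [assuming z > -5]: now log(z - 4) - log(z + 3) + 3*log(z + 5).
Answer: log(z - 4) - log(z + 3) + 3*log(z + 5).


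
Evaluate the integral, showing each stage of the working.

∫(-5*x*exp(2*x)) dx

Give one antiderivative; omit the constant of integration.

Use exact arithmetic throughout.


Step 1. Integrate ∫(-5*x*exp(2*x)) dx by parts with u = x, dv = (-5*exp(2*x)) dx, so v = -5*exp(2*x)/2: now -5*x*exp(2*x)/2 + ∫(5*exp(2*x)/2) dx.
Step 2. Evaluate the standard form: now -5*x*exp(2*x)/2 + 5*exp(2*x)/4.
Answer: -5*x*exp(2*x)/2 + 5*exp(2*x)/4.


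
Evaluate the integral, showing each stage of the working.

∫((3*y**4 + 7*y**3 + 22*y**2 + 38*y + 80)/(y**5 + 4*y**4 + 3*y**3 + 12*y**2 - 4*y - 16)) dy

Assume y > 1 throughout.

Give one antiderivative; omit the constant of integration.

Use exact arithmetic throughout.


Step 1. Decompose ∫((3*y**4 + 7*y**3 + 22*y**2 + 38*y + 80)/(y**5 + 4*y**4 + 3*y**3 + 12*y**2 - 4*y - 16)) dy by partial fractions, (3*y**4 + 7*y**3 + 22*y**2 + 38*y + 80)/(y**5 + 4*y**4 + 3*y**3 + 12*y**2 - 4*y - 16) = -2/(y**2 + 4) + 2/(y + 4) - 2/(y + 1) + 3/(y - 1): now ∫(3/(y - 1)) dy + ∫(-2/(y + 1)) dy + ∫(2/(y + 4)) dy + ∫(-2/(y**2 + 4)) dy.
Step 2. Evaluate the standard form [assuming y > -1]: now -2*log(y + 1) + ∫(3/(y - 1)) dy + ∫(2/(y + 4)) dy + ∫(-2/(y**2 + 4)) dy.
Step 3. Evaluate the standard form [assuming y > 1]: now 3*log(y - 1) - 2*log(y + 1) + ∫(2/(y + 4)) dy + ∫(-2/(y**2 + 4)) dy.
Step 4. Evaluate the standard form [assuming y > -4]: now 3*log(y - 1) - 2*log(y + 1) + 2*log(y + 4) + ∫(-2/(y**2 + 4)) dy.
Step 5. Evaluate the standard form: now 3*log(y - 1) - 2*log(y + 1) + 2*log(y + 4) - atan(y/2).
Answer: 3*log(y - 1) - 2*log(y + 1) + 2*log(y + 4) - atan(y/2).


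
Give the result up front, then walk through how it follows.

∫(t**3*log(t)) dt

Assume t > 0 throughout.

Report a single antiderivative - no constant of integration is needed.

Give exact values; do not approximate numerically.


The answer is t**4*log(t)/4 - t**4/16.
Step 1. Integrate ∫(t**3*log(t)) dt by parts with u = log(t), dv = (t**3) dt, so v = t**4/4 [assuming t > 0]: now t**4*log(t)/4 + ∫(-t**3/4) dt.
Step 2. Evaluate the standard form: now t**4*log(t)/4 - t**4/16.
Answer: t**4*log(t)/4 - t**4/16.


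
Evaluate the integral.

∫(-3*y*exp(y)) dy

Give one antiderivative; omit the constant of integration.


Answer: -3*y*exp(y) + 3*exp(y).


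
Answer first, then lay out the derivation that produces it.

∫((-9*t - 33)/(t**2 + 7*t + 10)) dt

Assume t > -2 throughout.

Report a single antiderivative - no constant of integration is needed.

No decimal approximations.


The answer is -5*log(t + 2) - 4*log(t + 5).
Step 1. Decompose ∫((-9*t - 33)/(t**2 + 7*t + 10)) dt by partial fractions, (-9*t - 33)/(t**2 + 7*t + 10) = -4/(t + 5) - 5/(t + 2): now ∫(-5/(t + 2)) dt + ∫(-4/(t + 5)) dt.
Step 2. Evaluate the standard form [assuming t > -2]: now -5*log(t + 2) + ∫(-4/(t + 5)) dt.
Step 3. Evaluate the standard form [assuming t > -5]: now -5*log(t + 2) - 4*log(t + 5).
Answer: -5*log(t + 2) - 4*log(t + 5).


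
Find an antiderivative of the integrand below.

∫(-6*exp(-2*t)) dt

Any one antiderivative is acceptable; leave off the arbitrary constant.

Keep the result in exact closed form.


Answer: 3*exp(-2*t).


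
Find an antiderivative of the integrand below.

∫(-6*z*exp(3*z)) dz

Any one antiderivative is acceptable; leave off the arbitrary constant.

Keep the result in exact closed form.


Answer: -2*z*exp(3*z) + 2*exp(3*z)/3.


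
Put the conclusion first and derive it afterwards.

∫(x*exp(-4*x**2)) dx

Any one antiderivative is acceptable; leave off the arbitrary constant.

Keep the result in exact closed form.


The answer is -exp(-4*x**2)/8.
Step 1. Substitute u = x**2, turning ∫(x*exp(-4*x**2)) dx into ∫(exp(-4*u)/2) du: now ∫(exp(-4*u)/2) du.
Step 2. Evaluate the standard form: now -exp(-4*u)/8.
Step 3. Substitute back u = x**2: now -exp(-4*x**2)/8.
Answer: -exp(-4*x**2)/8.


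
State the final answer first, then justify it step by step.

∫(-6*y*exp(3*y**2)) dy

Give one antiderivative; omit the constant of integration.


The answer is -exp(3*y**2).
Step 1. Substitute u = y**2, turning ∫(-6*y*exp(3*y**2)) dy into ∫(-3*exp(3*u)) du: now ∫(-3*exp(3*u)) du.
Step 2. Evaluate the standard form: now -exp(3*u).
Step 3. Substitute back u = y**2: now -exp(3*y**2).
Answer: -exp(3*y**2).


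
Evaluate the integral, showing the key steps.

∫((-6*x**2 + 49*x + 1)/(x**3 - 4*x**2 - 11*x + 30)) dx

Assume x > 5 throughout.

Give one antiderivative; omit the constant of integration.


Step 1. Decompose ∫((-6*x**2 + 49*x + 1)/(x**3 - 4*x**2 - 11*x + 30)) dx by partial fractions, (-6*x**2 + 49*x + 1)/(x**3 - 4*x**2 - 11*x + 30) = -5/(x + 3) - 5/(x - 2) + 4/(x - 5): now ∫(4/(x - 5)) dx + ∫(-5/(x - 2)) dx + ∫(-5/(x + 3)) dx.
Step 2. Evaluate the standard form [assuming x > 5]: now 4*log(x - 5) + ∫(-5/(x - 2)) dx + ∫(-5/(x + 3)) dx.
Step 3. Evaluate the standard form [assuming x > -3]: now 4*log(x - 5) - 5*log(x + 3) + ∫(-5/(x - 2)) dx.
Step 4. Evaluate the standard form [assuming x > 2]: now 4*log(x - 5) - 5*log(x - 2) - 5*log(x + 3).
Answer: 4*log(x - 5) - 5*log(x - 2) - 5*log(x + 3).


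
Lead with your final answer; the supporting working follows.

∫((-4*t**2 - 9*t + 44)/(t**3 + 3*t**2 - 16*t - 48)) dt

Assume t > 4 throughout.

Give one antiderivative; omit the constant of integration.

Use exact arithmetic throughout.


The answer is -log(t - 4) - 5*log(t + 3) + 2*log(t + 4).
Step 1. Decompose ∫((-4*t**2 - 9*t + 44)/(t**3 + 3*t**2 - 16*t - 48)) dt by partial fractions, (-4*t**2 - 9*t + 44)/(t**3 + 3*t**2 - 16*t - 48) = 2/(t + 4) - 5/(t + 3) - 1/(t - 4): now ∫(-1/(t - 4)) dt + ∫(-5/(t + 3)) dt + ∫(2/(t + 4)) dt.
Step 2. Evaluate the standard form [assuming t > 4]: now -log(t - 4) + ∫(-5/(t + 3)) dt + ∫(2/(t + 4)) dt.
Step 3. Evaluate the standard form [assuming t > -3]: now -log(t - 4) - 5*log(t + 3) + ∫(2/(t + 4)) dt.
Step 4. Evaluate the standard form [assuming t > -4]: now -log(t - 4) - 5*log(t + 3) + 2*log(t + 4).
Answer: -log(t - 4) - 5*log(t + 3) + 2*log(t + 4).


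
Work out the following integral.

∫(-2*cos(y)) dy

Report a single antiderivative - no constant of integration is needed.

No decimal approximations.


Answer: -2*sin(y).


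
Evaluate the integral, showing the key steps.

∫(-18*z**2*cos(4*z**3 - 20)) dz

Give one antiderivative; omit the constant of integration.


Step 1. Substitute u = z**3 - 5, turning ∫(-18*z**2*cos(4*z**3 - 20)) dz into ∫(-6*cos(4*u)) du: now ∫(-6*cos(4*u)) du.
Step 2. Evaluate the standard form: now -3*sin(4*u)/2.
Step 3. Substitute back u = z**3 - 5: now -3*sin(4*z**3 - 20)/2.
Answer: -3*sin(4*z**3 - 20)/2.


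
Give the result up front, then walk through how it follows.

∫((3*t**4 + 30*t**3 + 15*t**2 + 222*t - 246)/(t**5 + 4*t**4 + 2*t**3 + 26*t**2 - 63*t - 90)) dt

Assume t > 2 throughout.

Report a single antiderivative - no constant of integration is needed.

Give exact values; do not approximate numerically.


The answer is 2*log(t - 2) + 4*log(t + 1) - 3*log(t + 5) + atan(t/3).
Step 1. Decompose ∫((3*t**4 + 30*t**3 + 15*t**2 + 222*t - 246)/(t**5 + 4*t**4 + 2*t**3 + 26*t**2 - 63*t - 90)) dt by partial fractions, (3*t**4 + 30*t**3 + 15*t**2 + 222*t - 246)/(t**5 + 4*t**4 + 2*t**3 + 26*t**2 - 63*t - 90) = 3/(t**2 + 9) - 3/(t + 5) + 4/(t + 1) + 2/(t - 2): now ∫(2/(t - 2)) dt + ∫(4/(t + 1)) dt + ∫(-3/(t + 5)) dt + ∫(3/(t**2 + 9)) dt.
Step 2. Evaluate the standard form [assuming t > 2]: now 2*log(t - 2) + ∫(4/(t + 1)) dt + ∫(-3/(t + 5)) dt + ∫(3/(t**2 + 9)) dt.
Step 3. Evaluate the standard form [assuming t > -1]: now 2*log(t - 2) + 4*log(t + 1) + ∫(-3/(t + 5)) dt + ∫(3/(t**2 + 9)) dt.
Step 4. Evaluate the standard form [assuming t > -5]: now 2*log(t - 2) + 4*log(t + 1) - 3*log(t + 5) + ∫(3/(t**2 + 9)) dt.
Step 5. Evaluate the standard form: now 2*log(t - 2) + 4*log(t + 1) - 3*log(t + 5) + atan(t/3).
Answer: 2*log(t - 2) + 4*log(t + 1) - 3*log(t + 5) + atan(t/3).


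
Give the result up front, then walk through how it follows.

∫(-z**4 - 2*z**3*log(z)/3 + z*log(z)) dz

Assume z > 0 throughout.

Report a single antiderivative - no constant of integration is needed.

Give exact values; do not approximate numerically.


The answer is -z**5/5 - z**4*log(z)/6 + z**4/24 + z**2*log(z)/2 - z**2/4.
Step 1. Rewrite: now ∫(-z**4) dz + ∫(z*log(z)) dz + ∫(-2*z**3*log(z)/3) dz.
Step 2. Integrate ∫(z*log(z)) dz by parts with u = log(z), dv = (z) dz, so v = z**2/2 [assuming z > 0]: now z**2*log(z)/2 + ∫(-z/2) dz + ∫(-z**4) dz + ∫(-2*z**3*log(z)/3) dz.
Step 3. Evaluate the standard form: now z**2*log(z)/2 - z**2/4 + ∫(-z**4) dz + ∫(-2*z**3*log(z)/3) dz.
Step 4. Integrate ∫(-2*z**3*log(z)/3) dz by parts with u = log(z), dv = (-2*z**3/3) dz, so v = -z**4/6 [assuming z > 0]: now -z**4*log(z)/6 + z**2*log(z)/2 - z**2/4 + ∫(z**3/6) dz + ∫(-z**4) dz.
Step 5. Evaluate the standard form: now -z**4*log(z)/6 + z**4/24 + z**2*log(z)/2 - z**2/4 + ∫(-z**4) dz.
Step 6. Evaluate the standard form: now -z**5/5 - z**4*log(z)/6 + z**4/24 + z**2*log(z)/2 - z**2/4.
Answer: -z**5/5 - z**4*log(z)/6 + z**4/24 + z**2*log(z)/2 - z**2/4.


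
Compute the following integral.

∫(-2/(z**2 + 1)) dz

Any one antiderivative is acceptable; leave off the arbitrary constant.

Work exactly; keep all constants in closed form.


Answer: -2*atan(z).


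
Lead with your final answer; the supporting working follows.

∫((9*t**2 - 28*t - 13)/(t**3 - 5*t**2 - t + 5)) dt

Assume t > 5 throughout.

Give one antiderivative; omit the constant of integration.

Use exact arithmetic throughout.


The answer is 3*log(t - 5) + 4*log(t - 1) + 2*log(t + 1).
Step 1. Decompose ∫((9*t**2 - 28*t - 13)/(t**3 - 5*t**2 - t + 5)) dt by partial fractions, (9*t**2 - 28*t - 13)/(t**3 - 5*t**2 - t + 5) = 2/(t + 1) + 4/(t - 1) + 3/(t - 5): now ∫(3/(t - 5)) dt + ∫(4/(t - 1)) dt + ∫(2/(t + 1)) dt.
Step 2. Evaluate the standard form [assuming t > 5]: now 3*log(t - 5) + ∫(4/(t - 1)) dt + ∫(2/(t + 1)) dt.
Step 3. Evaluate the standard form [assuming t > 1]: now 3*log(t - 5) + 4*log(t - 1) + ∫(2/(t + 1)) dt.
Step 4. Evaluate the standard form [assuming t > -1]: now 3*log(t - 5) + 4*log(t - 1) + 2*log(t + 1).
Answer: 3*log(t - 5) + 4*log(t - 1) + 2*log(t + 1).


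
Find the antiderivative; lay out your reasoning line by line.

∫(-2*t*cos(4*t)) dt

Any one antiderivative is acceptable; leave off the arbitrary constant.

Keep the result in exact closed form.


Step 1. Integrate ∫(-2*t*cos(4*t)) dt by parts with u = t, dv = (-2*cos(4*t)) dt, so v = -sin(4*t)/2: now -t*sin(4*t)/2 + ∫(sin(4*t)/2) dt.
Step 2. Evaluate the standard form: now -t*sin(4*t)/2 - cos(4*t)/8.
Answer: -t*sin(4*t)/2 - cos(4*t)/8.


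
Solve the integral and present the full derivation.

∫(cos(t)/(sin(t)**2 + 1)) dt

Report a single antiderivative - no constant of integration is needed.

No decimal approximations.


Step 1. Substitute u = sin(t), turning ∫(cos(t)/(sin(t)**2 + 1)) dt into ∫(1/(u**2 + 1)) du: now ∫(1/(u**2 + 1)) du.
Step 2. Evaluate the standard form: now atan(u).
Step 3. Substitute back u = sin(t): now atan(sin(t)).
Answer: atan(sin(t)).


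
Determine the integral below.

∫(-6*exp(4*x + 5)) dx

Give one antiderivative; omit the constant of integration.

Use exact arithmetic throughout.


Answer: -3*exp(4*x + 5)/2.


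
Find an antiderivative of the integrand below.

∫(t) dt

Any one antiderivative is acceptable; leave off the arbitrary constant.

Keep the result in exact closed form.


Answer: t**2/2.


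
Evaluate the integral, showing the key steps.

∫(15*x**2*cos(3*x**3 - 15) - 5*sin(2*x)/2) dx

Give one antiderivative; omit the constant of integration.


Step 1. Rewrite: now ∫(15*x**2*cos(3*x**3 - 15)) dx + ∫(-5*sin(2*x)/2) dx.
Step 2. Substitute u = x**3 - 5, turning ∫(15*x**2*cos(3*x**3 - 15)) dx into ∫(5*cos(3*u)) du: now ∫(-5*sin(2*x)/2) dx + ∫(5*cos(3*u)) du.
Step 3. Evaluate the standard form: now 5*sin(3*u)/3 + ∫(-5*sin(2*x)/2) dx.
Step 4. Substitute back u = x**3 - 5: now 5*sin(3*x**3 - 15)/3 + ∫(-5*sin(2*x)/2) dx.
Step 5. Evaluate the standard form: now 5*sin(3*x**3 - 15)/3 + 5*cos(2*x)/4.
Answer: 5*sin(3*x**3 - 15)/3 + 5*cos(2*x)/4.


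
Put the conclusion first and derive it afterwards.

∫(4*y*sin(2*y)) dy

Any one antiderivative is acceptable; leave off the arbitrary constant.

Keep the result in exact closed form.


The answer is -2*y*cos(2*y) + sin(2*y).
Step 1. Integrate ∫(4*y*sin(2*y)) dy by parts with u = y, dv = (4*sin(2*y)) dy, so v = -2*cos(2*y): now -2*y*cos(2*y) + ∫(2*cos(2*y)) dy.
Step 2. Evaluate the standard form: now -2*y*cos(2*y) + sin(2*y).
Answer: -2*y*cos(2*y) + sin(2*y).


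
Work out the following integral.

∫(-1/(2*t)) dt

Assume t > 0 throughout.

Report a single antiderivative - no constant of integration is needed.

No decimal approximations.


Answer: -log(t)/2.


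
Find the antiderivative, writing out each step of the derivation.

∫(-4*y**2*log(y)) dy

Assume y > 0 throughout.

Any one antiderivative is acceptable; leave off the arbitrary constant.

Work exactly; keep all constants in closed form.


Step 1. Integrate ∫(-4*y**2*log(y)) dy by parts with u = log(y), dv = (-4*y**2) dy, so v = -4*y**3/3 [assuming y > 0]: now -4*y**3*log(y)/3 + ∫(4*y**2/3) dy.
Step 2. Evaluate the standard form: now -4*y**3*log(y)/3 + 4*y**3/9.
Answer: -4*y**3*log(y)/3 + 4*y**3/9.


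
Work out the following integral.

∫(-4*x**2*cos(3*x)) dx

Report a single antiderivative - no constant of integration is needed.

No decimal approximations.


Answer: -4*x**2*sin(3*x)/3 - 8*x*cos(3*x)/9 + 8*sin(3*x)/27.


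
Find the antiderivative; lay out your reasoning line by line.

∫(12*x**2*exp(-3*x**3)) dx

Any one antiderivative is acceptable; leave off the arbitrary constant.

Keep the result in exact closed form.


Step 1. Substitute u = x**3, turning ∫(12*x**2*exp(-3*x**3)) dx into ∫(4*exp(-3*u)) du: now ∫(4*exp(-3*u)) du.
Step 2. Evaluate the standard form: now -4*exp(-3*u)/3.
Step 3. Substitute back u = x**3: now -4*exp(-3*x**3)/3.
Answer: -4*exp(-3*x**3)/3.


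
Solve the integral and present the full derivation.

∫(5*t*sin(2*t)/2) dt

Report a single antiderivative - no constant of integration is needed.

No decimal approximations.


Step 1. Integrate ∫(5*t*sin(2*t)/2) dt by parts with u = t, dv = (5*sin(2*t)/2) dt, so v = -5*cos(2*t)/4: now -5*t*cos(2*t)/4 + ∫(5*cos(2*t)/4) dt.
Step 2. Evaluate the standard form: now -5*t*cos(2*t)/4 + 5*sin(2*t)/8.
Answer: -5*t*cos(2*t)/4 + 5*sin(2*t)/8.


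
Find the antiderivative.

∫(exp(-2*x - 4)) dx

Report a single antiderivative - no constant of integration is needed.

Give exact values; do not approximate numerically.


Answer: -exp(-2*x - 4)/2.


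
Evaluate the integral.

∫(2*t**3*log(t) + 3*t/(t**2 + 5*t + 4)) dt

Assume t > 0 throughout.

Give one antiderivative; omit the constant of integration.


Answer: t**4*log(t)/2 - t**4/8 - log(t + 1) + 4*log(t + 4).


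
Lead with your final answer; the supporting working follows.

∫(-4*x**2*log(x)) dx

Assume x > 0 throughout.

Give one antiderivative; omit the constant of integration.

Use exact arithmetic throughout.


The answer is -4*x**3*log(x)/3 + 4*x**3/9.
Step 1. Integrate ∫(-4*x**2*log(x)) dx by parts with u = log(x), dv = (-4*x**2) dx, so v = -4*x**3/3 [assuming x > 0]: now -4*x**3*log(x)/3 + ∫(4*x**2/3) dx.
Step 2. Evaluate the standard form: now -4*x**3*log(x)/3 + 4*x**3/9.
Answer: -4*x**3*log(x)/3 + 4*x**3/9.


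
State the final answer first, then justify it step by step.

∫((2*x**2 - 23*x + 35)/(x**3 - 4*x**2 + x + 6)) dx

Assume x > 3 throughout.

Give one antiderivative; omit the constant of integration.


The answer is -4*log(x - 3) + log(x - 2) + 5*log(x + 1).
Step 1. Decompose ∫((2*x**2 - 23*x + 35)/(x**3 - 4*x**2 + x + 6)) dx by partial fractions, (2*x**2 - 23*x + 35)/(x**3 - 4*x**2 + x + 6) = 5/(x + 1) + 1/(x - 2) - 4/(x - 3): now ∫(-4/(x - 3)) dx + ∫(1/(x - 2)) dx + ∫(5/(x + 1)) dx.
Step 2. Evaluate the standard form [assuming x > 2]: now log(x - 2) + ∫(-4/(x - 3)) dx + ∫(5/(x + 1)) dx.
Step 3. Evaluate the standard form [assuming x > 3]: now -4*log(x - 3) + log(x - 2) + ∫(5/(x + 1)) dx.
Step 4. Evaluate the standard form [assuming x > -1]: now -4*log(x - 3) + log(x - 2) + 5*log(x + 1).
Answer: -4*log(x - 3) + log(x - 2) + 5*log(x + 1).


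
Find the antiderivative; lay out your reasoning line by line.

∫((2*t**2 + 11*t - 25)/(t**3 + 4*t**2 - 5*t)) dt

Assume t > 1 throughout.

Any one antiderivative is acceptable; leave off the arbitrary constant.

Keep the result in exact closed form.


Step 1. Decompose ∫((2*t**2 + 11*t - 25)/(t**3 + 4*t**2 - 5*t)) dt by partial fractions, (2*t**2 + 11*t - 25)/(t**3 + 4*t**2 - 5*t) = -1/(t + 5) - 2/(t - 1) + 5/t: now ∫(5/t) dt + ∫(-2/(t - 1)) dt + ∫(-1/(t + 5)) dt.
Step 2. Evaluate the standard form [assuming t > 1]: now -2*log(t - 1) + ∫(5/t) dt + ∫(-1/(t + 5)) dt.
Step 3. Evaluate the standard form [assuming t > -5]: now -2*log(t - 1) - log(t + 5) + ∫(5/t) dt.
Step 4. Evaluate the standard form [assuming t > 0]: now 5*log(t) - 2*log(t - 1) - log(t + 5).
Answer: 5*log(t) - 2*log(t - 1) - log(t + 5).


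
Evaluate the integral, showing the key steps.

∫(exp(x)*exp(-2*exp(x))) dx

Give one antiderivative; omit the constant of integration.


Step 1. Substitute u = exp(x), turning ∫(exp(x)*exp(-2*exp(x))) dx into ∫(exp(-2*u)) du: now ∫(exp(-2*u)) du.
Step 2. Evaluate the standard form: now -exp(-2*u)/2.
Step 3. Substitute back u = exp(x): now -exp(-2*exp(x))/2.
Answer: -exp(-2*exp(x))/2.


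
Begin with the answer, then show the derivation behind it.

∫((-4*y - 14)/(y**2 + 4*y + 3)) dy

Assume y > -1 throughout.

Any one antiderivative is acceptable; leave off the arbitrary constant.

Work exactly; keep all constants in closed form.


The answer is -5*log(y + 1) + log(y + 3).
Step 1. Decompose ∫((-4*y - 14)/(y**2 + 4*y + 3)) dy by partial fractions, (-4*y - 14)/(y**2 + 4*y + 3) = 1/(y + 3) - 5/(y + 1): now ∫(-5/(y + 1)) dy + ∫(1/(y + 3)) dy.
Step 2. Evaluate the standard form [assuming y > -3]: now log(y + 3) + ∫(-5/(y + 1)) dy.
Step 3. Evaluate the standard form [assuming y > -1]: now -5*log(y + 1) + log(y + 3).
Answer: -5*log(y + 1) + log(y + 3).


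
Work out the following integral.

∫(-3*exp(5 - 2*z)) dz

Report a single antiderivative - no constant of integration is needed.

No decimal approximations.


Answer: 3*exp(5 - 2*z)/2.


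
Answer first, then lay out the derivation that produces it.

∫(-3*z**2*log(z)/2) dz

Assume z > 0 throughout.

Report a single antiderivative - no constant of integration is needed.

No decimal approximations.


The answer is -z**3*log(z)/2 + z**3/6.
Step 1. Integrate ∫(-3*z**2*log(z)/2) dz by parts with u = log(z), dv = (-3*z**2/2) dz, so v = -z**3/2 [assuming z > 0]: now -z**3*log(z)/2 + ∫(z**2/2) dz.
Step 2. Evaluate the standard form: now -z**3*log(z)/2 + z**3/6.
Answer: -z**3*log(z)/2 + z**3/6.


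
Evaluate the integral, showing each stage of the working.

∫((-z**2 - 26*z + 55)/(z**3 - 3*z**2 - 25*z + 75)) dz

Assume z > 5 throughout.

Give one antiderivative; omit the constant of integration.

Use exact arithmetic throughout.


Step 1. Decompose ∫((-z**2 - 26*z + 55)/(z**3 - 3*z**2 - 25*z + 75)) dz by partial fractions, (-z**2 - 26*z + 55)/(z**3 - 3*z**2 - 25*z + 75) = 2/(z + 5) + 2/(z - 3) - 5/(z - 5): now ∫(-5/(z - 5)) dz + ∫(2/(z - 3)) dz + ∫(2/(z + 5)) dz.
Step 2. Evaluate the standard form [assuming z > -5]: now 2*log(z + 5) + ∫(-5/(z - 5)) dz + ∫(2/(z - 3)) dz.
Step 3. Evaluate the standard form [assuming z > 3]: now 2*log(z - 3) + 2*log(z + 5) + ∫(-5/(z - 5)) dz.
Step 4. Evaluate the standard form [assuming z > 5]: now -5*log(z - 5) + 2*log(z - 3) + 2*log(z + 5).
Answer: -5*log(z - 5) + 2*log(z - 3) + 2*log(z + 5).


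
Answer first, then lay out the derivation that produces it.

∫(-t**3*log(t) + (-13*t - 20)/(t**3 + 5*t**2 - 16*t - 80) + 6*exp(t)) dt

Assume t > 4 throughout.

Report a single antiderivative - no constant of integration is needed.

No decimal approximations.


The answer is -t**4*log(t)/4 + t**4/16 + 6*exp(t) - log(t - 4) - 4*log(t + 4) + 5*log(t + 5).
Step 1. Rewrite: now ∫(-t**3*log(t)) dt + ∫((-13*t - 20)/(t**3 + 5*t**2 - 16*t - 80)) dt + ∫(6*exp(t)) dt.
Step 2. Evaluate the standard form: now 6*exp(t) + ∫(-t**3*log(t)) dt + ∫((-13*t - 20)/(t**3 + 5*t**2 - 16*t - 80)) dt.
Step 3. Integrate ∫(-t**3*log(t)) dt by parts with u = log(t), dv = (-t**3) dt, so v = -t**4/4 [assuming t > 0]: now -t**4*log(t)/4 + 6*exp(t) + ∫(t**3/4) dt + ∫((-13*t - 20)/(t**3 + 5*t**2 - 16*t - 80)) dt.
Step 4. Evaluate the standard form: now -t**4*log(t)/4 + t**4/16 + 6*exp(t) + ∫((-13*t - 20)/(t**3 + 5*t**2 - 16*t - 80)) dt.
Step 5. Decompose ∫((-13*t - 20)/(t**3 + 5*t**2 - 16*t - 80)) dt by partial fractions, (-13*t - 20)/(t**3 + 5*t**2 - 16*t - 80) = 5/(t + 5) - 4/(t + 4) - 1/(t - 4): now -t**4*log(t)/4 + t**4/16 + 6*exp(t) + ∫(-1/(t - 4)) dt + ∫(-4/(t + 4)) dt + ∫(5/(t + 5)) dt.
Step 6. Evaluate the standard form [assuming t > -5]: now -t**4*log(t)/4 + t**4/16 + 6*exp(t) + 5*log(t + 5) + ∫(-1/(t - 4)) dt + ∫(-4/(t + 4)) dt.
Step 7. Evaluate the standard form [assuming t > 4]: now -t**4*log(t)/4 + t**4/16 + 6*exp(t) - log(t - 4) + 5*log(t + 5) + ∫(-4/(t + 4)) dt.
Step 8. Evaluate the standard form [assuming t > -4]: now -t**4*log(t)/4 + t**4/16 + 6*exp(t) - log(t - 4) - 4*log(t + 4) + 5*log(t + 5).
Answer: -t**4*log(t)/4 + t**4/16 + 6*exp(t) - log(t - 4) - 4*log(t + 4) + 5*log(t + 5).
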